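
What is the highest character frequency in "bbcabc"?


Input: bbcabc
Character counts:
  'a': 1
  'b': 3
  'c': 2
Maximum frequency: 3

3


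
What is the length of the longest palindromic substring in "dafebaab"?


Input: "dafebaab"
Checking substrings for palindromes:
  [4:8] "baab" (len 4) => palindrome
  [5:7] "aa" (len 2) => palindrome
Longest palindromic substring: "baab" with length 4

4


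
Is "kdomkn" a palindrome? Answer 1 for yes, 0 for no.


Input: kdomkn
Reversed: nkmodk
  Compare pos 0 ('k') with pos 5 ('n'): MISMATCH
  Compare pos 1 ('d') with pos 4 ('k'): MISMATCH
  Compare pos 2 ('o') with pos 3 ('m'): MISMATCH
Result: not a palindrome

0


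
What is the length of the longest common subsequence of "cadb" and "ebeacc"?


LCS of "cadb" and "ebeacc"
DP table:
           e    b    e    a    c    c
      0    0    0    0    0    0    0
  c   0    0    0    0    0    1    1
  a   0    0    0    0    1    1    1
  d   0    0    0    0    1    1    1
  b   0    0    1    1    1    1    1
LCS length = dp[4][6] = 1

1


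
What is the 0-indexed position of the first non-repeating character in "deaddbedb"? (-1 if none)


Input: deaddbedb
Character frequencies:
  'a': 1
  'b': 2
  'd': 4
  'e': 2
Scanning left to right for freq == 1:
  Position 0 ('d'): freq=4, skip
  Position 1 ('e'): freq=2, skip
  Position 2 ('a'): unique! => answer = 2

2


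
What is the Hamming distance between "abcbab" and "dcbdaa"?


Comparing "abcbab" and "dcbdaa" position by position:
  Position 0: 'a' vs 'd' => differ
  Position 1: 'b' vs 'c' => differ
  Position 2: 'c' vs 'b' => differ
  Position 3: 'b' vs 'd' => differ
  Position 4: 'a' vs 'a' => same
  Position 5: 'b' vs 'a' => differ
Total differences (Hamming distance): 5

5


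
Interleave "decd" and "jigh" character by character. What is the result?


Interleaving "decd" and "jigh":
  Position 0: 'd' from first, 'j' from second => "dj"
  Position 1: 'e' from first, 'i' from second => "ei"
  Position 2: 'c' from first, 'g' from second => "cg"
  Position 3: 'd' from first, 'h' from second => "dh"
Result: djeicgdh

djeicgdh


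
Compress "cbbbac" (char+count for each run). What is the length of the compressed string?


Input: cbbbac
Runs:
  'c' x 1 => "c1"
  'b' x 3 => "b3"
  'a' x 1 => "a1"
  'c' x 1 => "c1"
Compressed: "c1b3a1c1"
Compressed length: 8

8


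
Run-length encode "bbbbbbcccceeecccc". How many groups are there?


Input: bbbbbbcccceeecccc
Scanning for consecutive runs:
  Group 1: 'b' x 6 (positions 0-5)
  Group 2: 'c' x 4 (positions 6-9)
  Group 3: 'e' x 3 (positions 10-12)
  Group 4: 'c' x 4 (positions 13-16)
Total groups: 4

4


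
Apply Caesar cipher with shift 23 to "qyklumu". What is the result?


Caesar cipher: shift "qyklumu" by 23
  'q' (pos 16) + 23 = pos 13 = 'n'
  'y' (pos 24) + 23 = pos 21 = 'v'
  'k' (pos 10) + 23 = pos 7 = 'h'
  'l' (pos 11) + 23 = pos 8 = 'i'
  'u' (pos 20) + 23 = pos 17 = 'r'
  'm' (pos 12) + 23 = pos 9 = 'j'
  'u' (pos 20) + 23 = pos 17 = 'r'
Result: nvhirjr

nvhirjr


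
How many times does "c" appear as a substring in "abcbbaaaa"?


Searching for "c" in "abcbbaaaa"
Scanning each position:
  Position 0: "a" => no
  Position 1: "b" => no
  Position 2: "c" => MATCH
  Position 3: "b" => no
  Position 4: "b" => no
  Position 5: "a" => no
  Position 6: "a" => no
  Position 7: "a" => no
  Position 8: "a" => no
Total occurrences: 1

1


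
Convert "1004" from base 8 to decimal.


Input: "1004" in base 8
Positional expansion:
  Digit '1' (value 1) x 8^3 = 512
  Digit '0' (value 0) x 8^2 = 0
  Digit '0' (value 0) x 8^1 = 0
  Digit '4' (value 4) x 8^0 = 4
Sum = 516

516


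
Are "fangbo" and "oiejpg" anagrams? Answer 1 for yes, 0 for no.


Strings: "fangbo", "oiejpg"
Sorted first:  abfgno
Sorted second: egijop
Differ at position 0: 'a' vs 'e' => not anagrams

0


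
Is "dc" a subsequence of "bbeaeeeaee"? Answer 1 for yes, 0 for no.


Check if "dc" is a subsequence of "bbeaeeeaee"
Greedy scan:
  Position 0 ('b'): no match needed
  Position 1 ('b'): no match needed
  Position 2 ('e'): no match needed
  Position 3 ('a'): no match needed
  Position 4 ('e'): no match needed
  Position 5 ('e'): no match needed
  Position 6 ('e'): no match needed
  Position 7 ('a'): no match needed
  Position 8 ('e'): no match needed
  Position 9 ('e'): no match needed
Only matched 0/2 characters => not a subsequence

0


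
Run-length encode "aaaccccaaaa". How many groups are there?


Input: aaaccccaaaa
Scanning for consecutive runs:
  Group 1: 'a' x 3 (positions 0-2)
  Group 2: 'c' x 4 (positions 3-6)
  Group 3: 'a' x 4 (positions 7-10)
Total groups: 3

3


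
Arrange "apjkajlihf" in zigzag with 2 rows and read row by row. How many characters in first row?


Zigzag "apjkajlihf" into 2 rows:
Placing characters:
  'a' => row 0
  'p' => row 1
  'j' => row 0
  'k' => row 1
  'a' => row 0
  'j' => row 1
  'l' => row 0
  'i' => row 1
  'h' => row 0
  'f' => row 1
Rows:
  Row 0: "ajalh"
  Row 1: "pkjif"
First row length: 5

5


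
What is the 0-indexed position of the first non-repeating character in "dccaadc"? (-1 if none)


Input: dccaadc
Character frequencies:
  'a': 2
  'c': 3
  'd': 2
Scanning left to right for freq == 1:
  Position 0 ('d'): freq=2, skip
  Position 1 ('c'): freq=3, skip
  Position 2 ('c'): freq=3, skip
  Position 3 ('a'): freq=2, skip
  Position 4 ('a'): freq=2, skip
  Position 5 ('d'): freq=2, skip
  Position 6 ('c'): freq=3, skip
  No unique character found => answer = -1

-1


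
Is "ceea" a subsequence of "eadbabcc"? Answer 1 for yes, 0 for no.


Check if "ceea" is a subsequence of "eadbabcc"
Greedy scan:
  Position 0 ('e'): no match needed
  Position 1 ('a'): no match needed
  Position 2 ('d'): no match needed
  Position 3 ('b'): no match needed
  Position 4 ('a'): no match needed
  Position 5 ('b'): no match needed
  Position 6 ('c'): matches sub[0] = 'c'
  Position 7 ('c'): no match needed
Only matched 1/4 characters => not a subsequence

0


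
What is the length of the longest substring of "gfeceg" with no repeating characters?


Input: "gfeceg"
Sliding window (track last position of each char):
  Position 0 ('g'): window [0,0] length 1 -- new best
  Position 1 ('f'): window [0,1] length 2 -- new best
  Position 2 ('e'): window [0,2] length 3 -- new best
  Position 3 ('c'): window [0,3] length 4 -- new best
  Position 4 ('e'): repeat (last at 2), move window start to 3
  Position 4 ('e'): window [3,4] length 2
  Position 5 ('g'): window [3,5] length 3
Longest substring with no repeats: "gfec" with length 4

4


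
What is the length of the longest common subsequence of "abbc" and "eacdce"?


LCS of "abbc" and "eacdce"
DP table:
           e    a    c    d    c    e
      0    0    0    0    0    0    0
  a   0    0    1    1    1    1    1
  b   0    0    1    1    1    1    1
  b   0    0    1    1    1    1    1
  c   0    0    1    2    2    2    2
LCS length = dp[4][6] = 2

2


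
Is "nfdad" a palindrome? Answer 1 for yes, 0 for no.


Input: nfdad
Reversed: dadfn
  Compare pos 0 ('n') with pos 4 ('d'): MISMATCH
  Compare pos 1 ('f') with pos 3 ('a'): MISMATCH
Result: not a palindrome

0


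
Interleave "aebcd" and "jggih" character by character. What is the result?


Interleaving "aebcd" and "jggih":
  Position 0: 'a' from first, 'j' from second => "aj"
  Position 1: 'e' from first, 'g' from second => "eg"
  Position 2: 'b' from first, 'g' from second => "bg"
  Position 3: 'c' from first, 'i' from second => "ci"
  Position 4: 'd' from first, 'h' from second => "dh"
Result: ajegbgcidh

ajegbgcidh


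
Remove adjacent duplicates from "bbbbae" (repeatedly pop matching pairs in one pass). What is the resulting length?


Input: bbbbae
Stack-based adjacent duplicate removal:
  Read 'b': push. Stack: b
  Read 'b': matches stack top 'b' => pop. Stack: (empty)
  Read 'b': push. Stack: b
  Read 'b': matches stack top 'b' => pop. Stack: (empty)
  Read 'a': push. Stack: a
  Read 'e': push. Stack: ae
Final stack: "ae" (length 2)

2


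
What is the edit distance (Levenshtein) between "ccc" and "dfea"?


Computing edit distance: "ccc" -> "dfea"
DP table:
           d    f    e    a
      0    1    2    3    4
  c   1    1    2    3    4
  c   2    2    2    3    4
  c   3    3    3    3    4
Edit distance = dp[3][4] = 4

4


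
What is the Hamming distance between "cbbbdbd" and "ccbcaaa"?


Comparing "cbbbdbd" and "ccbcaaa" position by position:
  Position 0: 'c' vs 'c' => same
  Position 1: 'b' vs 'c' => differ
  Position 2: 'b' vs 'b' => same
  Position 3: 'b' vs 'c' => differ
  Position 4: 'd' vs 'a' => differ
  Position 5: 'b' vs 'a' => differ
  Position 6: 'd' vs 'a' => differ
Total differences (Hamming distance): 5

5


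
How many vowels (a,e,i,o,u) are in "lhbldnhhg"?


Input: lhbldnhhg
Checking each character:
  'l' at position 0: consonant
  'h' at position 1: consonant
  'b' at position 2: consonant
  'l' at position 3: consonant
  'd' at position 4: consonant
  'n' at position 5: consonant
  'h' at position 6: consonant
  'h' at position 7: consonant
  'g' at position 8: consonant
Total vowels: 0

0


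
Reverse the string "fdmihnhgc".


Input: fdmihnhgc
Reading characters right to left:
  Position 8: 'c'
  Position 7: 'g'
  Position 6: 'h'
  Position 5: 'n'
  Position 4: 'h'
  Position 3: 'i'
  Position 2: 'm'
  Position 1: 'd'
  Position 0: 'f'
Reversed: cghnhimdf

cghnhimdf


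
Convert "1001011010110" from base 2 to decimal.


Input: "1001011010110" in base 2
Positional expansion:
  Digit '1' (value 1) x 2^12 = 4096
  Digit '0' (value 0) x 2^11 = 0
  Digit '0' (value 0) x 2^10 = 0
  Digit '1' (value 1) x 2^9 = 512
  Digit '0' (value 0) x 2^8 = 0
  Digit '1' (value 1) x 2^7 = 128
  Digit '1' (value 1) x 2^6 = 64
  Digit '0' (value 0) x 2^5 = 0
  Digit '1' (value 1) x 2^4 = 16
  Digit '0' (value 0) x 2^3 = 0
  Digit '1' (value 1) x 2^2 = 4
  Digit '1' (value 1) x 2^1 = 2
  Digit '0' (value 0) x 2^0 = 0
Sum = 4822

4822


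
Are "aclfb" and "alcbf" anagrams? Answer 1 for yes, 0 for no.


Strings: "aclfb", "alcbf"
Sorted first:  abcfl
Sorted second: abcfl
Sorted forms match => anagrams

1


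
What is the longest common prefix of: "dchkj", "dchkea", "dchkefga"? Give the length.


Words: dchkj, dchkea, dchkefga
  Position 0: all 'd' => match
  Position 1: all 'c' => match
  Position 2: all 'h' => match
  Position 3: all 'k' => match
  Position 4: ('j', 'e', 'e') => mismatch, stop
LCP = "dchk" (length 4)

4


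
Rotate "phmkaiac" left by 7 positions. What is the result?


Input: "phmkaiac", rotate left by 7
First 7 characters: "phmkaia"
Remaining characters: "c"
Concatenate remaining + first: "c" + "phmkaia" = "cphmkaia"

cphmkaia


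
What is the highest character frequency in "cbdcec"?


Input: cbdcec
Character counts:
  'b': 1
  'c': 3
  'd': 1
  'e': 1
Maximum frequency: 3

3


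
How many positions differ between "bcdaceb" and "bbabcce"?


Comparing "bcdaceb" and "bbabcce" position by position:
  Position 0: 'b' vs 'b' => same
  Position 1: 'c' vs 'b' => DIFFER
  Position 2: 'd' vs 'a' => DIFFER
  Position 3: 'a' vs 'b' => DIFFER
  Position 4: 'c' vs 'c' => same
  Position 5: 'e' vs 'c' => DIFFER
  Position 6: 'b' vs 'e' => DIFFER
Positions that differ: 5

5


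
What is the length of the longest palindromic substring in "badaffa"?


Input: "badaffa"
Checking substrings for palindromes:
  [3:7] "affa" (len 4) => palindrome
  [1:4] "ada" (len 3) => palindrome
  [4:6] "ff" (len 2) => palindrome
Longest palindromic substring: "affa" with length 4

4


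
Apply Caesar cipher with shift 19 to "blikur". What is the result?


Caesar cipher: shift "blikur" by 19
  'b' (pos 1) + 19 = pos 20 = 'u'
  'l' (pos 11) + 19 = pos 4 = 'e'
  'i' (pos 8) + 19 = pos 1 = 'b'
  'k' (pos 10) + 19 = pos 3 = 'd'
  'u' (pos 20) + 19 = pos 13 = 'n'
  'r' (pos 17) + 19 = pos 10 = 'k'
Result: uebdnk

uebdnk


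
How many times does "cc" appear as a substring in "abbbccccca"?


Searching for "cc" in "abbbccccca"
Scanning each position:
  Position 0: "ab" => no
  Position 1: "bb" => no
  Position 2: "bb" => no
  Position 3: "bc" => no
  Position 4: "cc" => MATCH
  Position 5: "cc" => MATCH
  Position 6: "cc" => MATCH
  Position 7: "cc" => MATCH
  Position 8: "ca" => no
Total occurrences: 4

4


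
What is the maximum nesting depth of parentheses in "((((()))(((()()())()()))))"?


Input: "((((()))(((()()())()()))))"
Tracking depth:
  Position 0 '(': depth becomes 1
  Position 1 '(': depth becomes 2
  Position 2 '(': depth becomes 3
  Position 3 '(': depth becomes 4
  Position 4 '(': depth becomes 5
  Position 5 ')': depth becomes 4
  Position 6 ')': depth becomes 3
  Position 7 ')': depth becomes 2
  Position 8 '(': depth becomes 3
  Position 9 '(': depth becomes 4
  Position 10 '(': depth becomes 5
  Position 11 '(': depth becomes 6
  Position 12 ')': depth becomes 5
  Position 13 '(': depth becomes 6
  Position 14 ')': depth becomes 5
  Position 15 '(': depth becomes 6
  Position 16 ')': depth becomes 5
  Position 17 ')': depth becomes 4
  Position 18 '(': depth becomes 5
  Position 19 ')': depth becomes 4
  Position 20 '(': depth becomes 5
  Position 21 ')': depth becomes 4
  Position 22 ')': depth becomes 3
  Position 23 ')': depth becomes 2
  Position 24 ')': depth becomes 1
  Position 25 ')': depth becomes 0
Maximum depth reached: 6

6


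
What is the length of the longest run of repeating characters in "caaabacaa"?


Input: "caaabacaa"
Scanning for longest run:
  Position 1 ('a'): new char, reset run to 1
  Position 2 ('a'): continues run of 'a', length=2
  Position 3 ('a'): continues run of 'a', length=3
  Position 4 ('b'): new char, reset run to 1
  Position 5 ('a'): new char, reset run to 1
  Position 6 ('c'): new char, reset run to 1
  Position 7 ('a'): new char, reset run to 1
  Position 8 ('a'): continues run of 'a', length=2
Longest run: 'a' with length 3

3


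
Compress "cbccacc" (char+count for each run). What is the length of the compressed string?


Input: cbccacc
Runs:
  'c' x 1 => "c1"
  'b' x 1 => "b1"
  'c' x 2 => "c2"
  'a' x 1 => "a1"
  'c' x 2 => "c2"
Compressed: "c1b1c2a1c2"
Compressed length: 10

10


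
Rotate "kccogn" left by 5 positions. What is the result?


Input: "kccogn", rotate left by 5
First 5 characters: "kccog"
Remaining characters: "n"
Concatenate remaining + first: "n" + "kccog" = "nkccog"

nkccog


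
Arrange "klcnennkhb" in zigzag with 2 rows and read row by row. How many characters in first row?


Zigzag "klcnennkhb" into 2 rows:
Placing characters:
  'k' => row 0
  'l' => row 1
  'c' => row 0
  'n' => row 1
  'e' => row 0
  'n' => row 1
  'n' => row 0
  'k' => row 1
  'h' => row 0
  'b' => row 1
Rows:
  Row 0: "kcenh"
  Row 1: "lnnkb"
First row length: 5

5


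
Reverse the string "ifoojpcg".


Input: ifoojpcg
Reading characters right to left:
  Position 7: 'g'
  Position 6: 'c'
  Position 5: 'p'
  Position 4: 'j'
  Position 3: 'o'
  Position 2: 'o'
  Position 1: 'f'
  Position 0: 'i'
Reversed: gcpjoofi

gcpjoofi


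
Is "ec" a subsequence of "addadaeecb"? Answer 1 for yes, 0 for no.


Check if "ec" is a subsequence of "addadaeecb"
Greedy scan:
  Position 0 ('a'): no match needed
  Position 1 ('d'): no match needed
  Position 2 ('d'): no match needed
  Position 3 ('a'): no match needed
  Position 4 ('d'): no match needed
  Position 5 ('a'): no match needed
  Position 6 ('e'): matches sub[0] = 'e'
  Position 7 ('e'): no match needed
  Position 8 ('c'): matches sub[1] = 'c'
  Position 9 ('b'): no match needed
All 2 characters matched => is a subsequence

1


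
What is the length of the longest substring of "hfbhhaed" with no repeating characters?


Input: "hfbhhaed"
Sliding window (track last position of each char):
  Position 0 ('h'): window [0,0] length 1 -- new best
  Position 1 ('f'): window [0,1] length 2 -- new best
  Position 2 ('b'): window [0,2] length 3 -- new best
  Position 3 ('h'): repeat (last at 0), move window start to 1
  Position 3 ('h'): window [1,3] length 3
  Position 4 ('h'): repeat (last at 3), move window start to 4
  Position 4 ('h'): window [4,4] length 1
  Position 5 ('a'): window [4,5] length 2
  Position 6 ('e'): window [4,6] length 3
  Position 7 ('d'): window [4,7] length 4 -- new best
Longest substring with no repeats: "haed" with length 4

4


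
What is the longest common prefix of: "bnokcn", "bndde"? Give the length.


Words: bnokcn, bndde
  Position 0: all 'b' => match
  Position 1: all 'n' => match
  Position 2: ('o', 'd') => mismatch, stop
LCP = "bn" (length 2)

2


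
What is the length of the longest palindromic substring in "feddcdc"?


Input: "feddcdc"
Checking substrings for palindromes:
  [3:6] "dcd" (len 3) => palindrome
  [4:7] "cdc" (len 3) => palindrome
  [2:4] "dd" (len 2) => palindrome
Longest palindromic substring: "dcd" with length 3

3


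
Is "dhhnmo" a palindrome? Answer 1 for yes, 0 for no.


Input: dhhnmo
Reversed: omnhhd
  Compare pos 0 ('d') with pos 5 ('o'): MISMATCH
  Compare pos 1 ('h') with pos 4 ('m'): MISMATCH
  Compare pos 2 ('h') with pos 3 ('n'): MISMATCH
Result: not a palindrome

0


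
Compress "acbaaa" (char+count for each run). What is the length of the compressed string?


Input: acbaaa
Runs:
  'a' x 1 => "a1"
  'c' x 1 => "c1"
  'b' x 1 => "b1"
  'a' x 3 => "a3"
Compressed: "a1c1b1a3"
Compressed length: 8

8


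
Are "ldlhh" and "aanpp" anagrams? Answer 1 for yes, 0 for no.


Strings: "ldlhh", "aanpp"
Sorted first:  dhhll
Sorted second: aanpp
Differ at position 0: 'd' vs 'a' => not anagrams

0


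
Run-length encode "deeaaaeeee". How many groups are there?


Input: deeaaaeeee
Scanning for consecutive runs:
  Group 1: 'd' x 1 (positions 0-0)
  Group 2: 'e' x 2 (positions 1-2)
  Group 3: 'a' x 3 (positions 3-5)
  Group 4: 'e' x 4 (positions 6-9)
Total groups: 4

4


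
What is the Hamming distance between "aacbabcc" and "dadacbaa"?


Comparing "aacbabcc" and "dadacbaa" position by position:
  Position 0: 'a' vs 'd' => differ
  Position 1: 'a' vs 'a' => same
  Position 2: 'c' vs 'd' => differ
  Position 3: 'b' vs 'a' => differ
  Position 4: 'a' vs 'c' => differ
  Position 5: 'b' vs 'b' => same
  Position 6: 'c' vs 'a' => differ
  Position 7: 'c' vs 'a' => differ
Total differences (Hamming distance): 6

6


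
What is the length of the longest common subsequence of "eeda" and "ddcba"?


LCS of "eeda" and "ddcba"
DP table:
           d    d    c    b    a
      0    0    0    0    0    0
  e   0    0    0    0    0    0
  e   0    0    0    0    0    0
  d   0    1    1    1    1    1
  a   0    1    1    1    1    2
LCS length = dp[4][5] = 2

2


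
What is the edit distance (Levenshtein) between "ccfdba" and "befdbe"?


Computing edit distance: "ccfdba" -> "befdbe"
DP table:
           b    e    f    d    b    e
      0    1    2    3    4    5    6
  c   1    1    2    3    4    5    6
  c   2    2    2    3    4    5    6
  f   3    3    3    2    3    4    5
  d   4    4    4    3    2    3    4
  b   5    4    5    4    3    2    3
  a   6    5    5    5    4    3    3
Edit distance = dp[6][6] = 3

3


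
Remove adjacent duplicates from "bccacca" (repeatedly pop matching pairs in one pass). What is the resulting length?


Input: bccacca
Stack-based adjacent duplicate removal:
  Read 'b': push. Stack: b
  Read 'c': push. Stack: bc
  Read 'c': matches stack top 'c' => pop. Stack: b
  Read 'a': push. Stack: ba
  Read 'c': push. Stack: bac
  Read 'c': matches stack top 'c' => pop. Stack: ba
  Read 'a': matches stack top 'a' => pop. Stack: b
Final stack: "b" (length 1)

1


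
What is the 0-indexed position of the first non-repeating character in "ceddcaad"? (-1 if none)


Input: ceddcaad
Character frequencies:
  'a': 2
  'c': 2
  'd': 3
  'e': 1
Scanning left to right for freq == 1:
  Position 0 ('c'): freq=2, skip
  Position 1 ('e'): unique! => answer = 1

1


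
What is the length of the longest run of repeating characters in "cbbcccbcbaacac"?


Input: "cbbcccbcbaacac"
Scanning for longest run:
  Position 1 ('b'): new char, reset run to 1
  Position 2 ('b'): continues run of 'b', length=2
  Position 3 ('c'): new char, reset run to 1
  Position 4 ('c'): continues run of 'c', length=2
  Position 5 ('c'): continues run of 'c', length=3
  Position 6 ('b'): new char, reset run to 1
  Position 7 ('c'): new char, reset run to 1
  Position 8 ('b'): new char, reset run to 1
  Position 9 ('a'): new char, reset run to 1
  Position 10 ('a'): continues run of 'a', length=2
  Position 11 ('c'): new char, reset run to 1
  Position 12 ('a'): new char, reset run to 1
  Position 13 ('c'): new char, reset run to 1
Longest run: 'c' with length 3

3


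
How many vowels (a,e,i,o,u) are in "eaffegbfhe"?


Input: eaffegbfhe
Checking each character:
  'e' at position 0: vowel (running total: 1)
  'a' at position 1: vowel (running total: 2)
  'f' at position 2: consonant
  'f' at position 3: consonant
  'e' at position 4: vowel (running total: 3)
  'g' at position 5: consonant
  'b' at position 6: consonant
  'f' at position 7: consonant
  'h' at position 8: consonant
  'e' at position 9: vowel (running total: 4)
Total vowels: 4

4


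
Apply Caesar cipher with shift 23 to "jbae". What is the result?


Caesar cipher: shift "jbae" by 23
  'j' (pos 9) + 23 = pos 6 = 'g'
  'b' (pos 1) + 23 = pos 24 = 'y'
  'a' (pos 0) + 23 = pos 23 = 'x'
  'e' (pos 4) + 23 = pos 1 = 'b'
Result: gyxb

gyxb


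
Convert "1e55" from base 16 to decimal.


Input: "1e55" in base 16
Positional expansion:
  Digit '1' (value 1) x 16^3 = 4096
  Digit 'e' (value 14) x 16^2 = 3584
  Digit '5' (value 5) x 16^1 = 80
  Digit '5' (value 5) x 16^0 = 5
Sum = 7765

7765


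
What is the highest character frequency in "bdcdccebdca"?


Input: bdcdccebdca
Character counts:
  'a': 1
  'b': 2
  'c': 4
  'd': 3
  'e': 1
Maximum frequency: 4

4


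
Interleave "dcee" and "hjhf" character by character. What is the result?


Interleaving "dcee" and "hjhf":
  Position 0: 'd' from first, 'h' from second => "dh"
  Position 1: 'c' from first, 'j' from second => "cj"
  Position 2: 'e' from first, 'h' from second => "eh"
  Position 3: 'e' from first, 'f' from second => "ef"
Result: dhcjehef

dhcjehef


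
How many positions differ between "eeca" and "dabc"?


Comparing "eeca" and "dabc" position by position:
  Position 0: 'e' vs 'd' => DIFFER
  Position 1: 'e' vs 'a' => DIFFER
  Position 2: 'c' vs 'b' => DIFFER
  Position 3: 'a' vs 'c' => DIFFER
Positions that differ: 4

4


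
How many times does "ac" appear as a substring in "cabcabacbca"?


Searching for "ac" in "cabcabacbca"
Scanning each position:
  Position 0: "ca" => no
  Position 1: "ab" => no
  Position 2: "bc" => no
  Position 3: "ca" => no
  Position 4: "ab" => no
  Position 5: "ba" => no
  Position 6: "ac" => MATCH
  Position 7: "cb" => no
  Position 8: "bc" => no
  Position 9: "ca" => no
Total occurrences: 1

1


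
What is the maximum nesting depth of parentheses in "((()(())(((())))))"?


Input: "((()(())(((())))))"
Tracking depth:
  Position 0 '(': depth becomes 1
  Position 1 '(': depth becomes 2
  Position 2 '(': depth becomes 3
  Position 3 ')': depth becomes 2
  Position 4 '(': depth becomes 3
  Position 5 '(': depth becomes 4
  Position 6 ')': depth becomes 3
  Position 7 ')': depth becomes 2
  Position 8 '(': depth becomes 3
  Position 9 '(': depth becomes 4
  Position 10 '(': depth becomes 5
  Position 11 '(': depth becomes 6
  Position 12 ')': depth becomes 5
  Position 13 ')': depth becomes 4
  Position 14 ')': depth becomes 3
  Position 15 ')': depth becomes 2
  Position 16 ')': depth becomes 1
  Position 17 ')': depth becomes 0
Maximum depth reached: 6

6


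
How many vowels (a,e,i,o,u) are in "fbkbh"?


Input: fbkbh
Checking each character:
  'f' at position 0: consonant
  'b' at position 1: consonant
  'k' at position 2: consonant
  'b' at position 3: consonant
  'h' at position 4: consonant
Total vowels: 0

0


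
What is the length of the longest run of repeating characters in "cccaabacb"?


Input: "cccaabacb"
Scanning for longest run:
  Position 1 ('c'): continues run of 'c', length=2
  Position 2 ('c'): continues run of 'c', length=3
  Position 3 ('a'): new char, reset run to 1
  Position 4 ('a'): continues run of 'a', length=2
  Position 5 ('b'): new char, reset run to 1
  Position 6 ('a'): new char, reset run to 1
  Position 7 ('c'): new char, reset run to 1
  Position 8 ('b'): new char, reset run to 1
Longest run: 'c' with length 3

3


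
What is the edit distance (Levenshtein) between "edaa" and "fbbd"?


Computing edit distance: "edaa" -> "fbbd"
DP table:
           f    b    b    d
      0    1    2    3    4
  e   1    1    2    3    4
  d   2    2    2    3    3
  a   3    3    3    3    4
  a   4    4    4    4    4
Edit distance = dp[4][4] = 4

4


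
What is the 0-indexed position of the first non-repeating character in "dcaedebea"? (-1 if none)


Input: dcaedebea
Character frequencies:
  'a': 2
  'b': 1
  'c': 1
  'd': 2
  'e': 3
Scanning left to right for freq == 1:
  Position 0 ('d'): freq=2, skip
  Position 1 ('c'): unique! => answer = 1

1


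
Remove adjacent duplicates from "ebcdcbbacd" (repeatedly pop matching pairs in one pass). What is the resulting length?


Input: ebcdcbbacd
Stack-based adjacent duplicate removal:
  Read 'e': push. Stack: e
  Read 'b': push. Stack: eb
  Read 'c': push. Stack: ebc
  Read 'd': push. Stack: ebcd
  Read 'c': push. Stack: ebcdc
  Read 'b': push. Stack: ebcdcb
  Read 'b': matches stack top 'b' => pop. Stack: ebcdc
  Read 'a': push. Stack: ebcdca
  Read 'c': push. Stack: ebcdcac
  Read 'd': push. Stack: ebcdcacd
Final stack: "ebcdcacd" (length 8)

8


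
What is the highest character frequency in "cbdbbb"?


Input: cbdbbb
Character counts:
  'b': 4
  'c': 1
  'd': 1
Maximum frequency: 4

4


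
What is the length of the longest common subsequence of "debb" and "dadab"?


LCS of "debb" and "dadab"
DP table:
           d    a    d    a    b
      0    0    0    0    0    0
  d   0    1    1    1    1    1
  e   0    1    1    1    1    1
  b   0    1    1    1    1    2
  b   0    1    1    1    1    2
LCS length = dp[4][5] = 2

2


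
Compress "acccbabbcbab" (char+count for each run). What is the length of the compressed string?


Input: acccbabbcbab
Runs:
  'a' x 1 => "a1"
  'c' x 3 => "c3"
  'b' x 1 => "b1"
  'a' x 1 => "a1"
  'b' x 2 => "b2"
  'c' x 1 => "c1"
  'b' x 1 => "b1"
  'a' x 1 => "a1"
  'b' x 1 => "b1"
Compressed: "a1c3b1a1b2c1b1a1b1"
Compressed length: 18

18


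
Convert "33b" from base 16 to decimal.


Input: "33b" in base 16
Positional expansion:
  Digit '3' (value 3) x 16^2 = 768
  Digit '3' (value 3) x 16^1 = 48
  Digit 'b' (value 11) x 16^0 = 11
Sum = 827

827


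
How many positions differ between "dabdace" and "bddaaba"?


Comparing "dabdace" and "bddaaba" position by position:
  Position 0: 'd' vs 'b' => DIFFER
  Position 1: 'a' vs 'd' => DIFFER
  Position 2: 'b' vs 'd' => DIFFER
  Position 3: 'd' vs 'a' => DIFFER
  Position 4: 'a' vs 'a' => same
  Position 5: 'c' vs 'b' => DIFFER
  Position 6: 'e' vs 'a' => DIFFER
Positions that differ: 6

6


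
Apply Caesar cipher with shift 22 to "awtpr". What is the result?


Caesar cipher: shift "awtpr" by 22
  'a' (pos 0) + 22 = pos 22 = 'w'
  'w' (pos 22) + 22 = pos 18 = 's'
  't' (pos 19) + 22 = pos 15 = 'p'
  'p' (pos 15) + 22 = pos 11 = 'l'
  'r' (pos 17) + 22 = pos 13 = 'n'
Result: wspln

wspln


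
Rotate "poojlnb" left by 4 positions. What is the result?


Input: "poojlnb", rotate left by 4
First 4 characters: "pooj"
Remaining characters: "lnb"
Concatenate remaining + first: "lnb" + "pooj" = "lnbpooj"

lnbpooj


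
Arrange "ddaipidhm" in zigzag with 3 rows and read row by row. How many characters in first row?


Zigzag "ddaipidhm" into 3 rows:
Placing characters:
  'd' => row 0
  'd' => row 1
  'a' => row 2
  'i' => row 1
  'p' => row 0
  'i' => row 1
  'd' => row 2
  'h' => row 1
  'm' => row 0
Rows:
  Row 0: "dpm"
  Row 1: "diih"
  Row 2: "ad"
First row length: 3

3


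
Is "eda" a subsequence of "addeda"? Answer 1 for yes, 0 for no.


Check if "eda" is a subsequence of "addeda"
Greedy scan:
  Position 0 ('a'): no match needed
  Position 1 ('d'): no match needed
  Position 2 ('d'): no match needed
  Position 3 ('e'): matches sub[0] = 'e'
  Position 4 ('d'): matches sub[1] = 'd'
  Position 5 ('a'): matches sub[2] = 'a'
All 3 characters matched => is a subsequence

1


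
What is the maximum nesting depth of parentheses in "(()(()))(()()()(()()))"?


Input: "(()(()))(()()()(()()))"
Tracking depth:
  Position 0 '(': depth becomes 1
  Position 1 '(': depth becomes 2
  Position 2 ')': depth becomes 1
  Position 3 '(': depth becomes 2
  Position 4 '(': depth becomes 3
  Position 5 ')': depth becomes 2
  Position 6 ')': depth becomes 1
  Position 7 ')': depth becomes 0
  Position 8 '(': depth becomes 1
  Position 9 '(': depth becomes 2
  Position 10 ')': depth becomes 1
  Position 11 '(': depth becomes 2
  Position 12 ')': depth becomes 1
  Position 13 '(': depth becomes 2
  Position 14 ')': depth becomes 1
  Position 15 '(': depth becomes 2
  Position 16 '(': depth becomes 3
  Position 17 ')': depth becomes 2
  Position 18 '(': depth becomes 3
  Position 19 ')': depth becomes 2
  Position 20 ')': depth becomes 1
  Position 21 ')': depth becomes 0
Maximum depth reached: 3

3


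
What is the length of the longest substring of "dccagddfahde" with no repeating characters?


Input: "dccagddfahde"
Sliding window (track last position of each char):
  Position 0 ('d'): window [0,0] length 1 -- new best
  Position 1 ('c'): window [0,1] length 2 -- new best
  Position 2 ('c'): repeat (last at 1), move window start to 2
  Position 2 ('c'): window [2,2] length 1
  Position 3 ('a'): window [2,3] length 2
  Position 4 ('g'): window [2,4] length 3 -- new best
  Position 5 ('d'): window [2,5] length 4 -- new best
  Position 6 ('d'): repeat (last at 5), move window start to 6
  Position 6 ('d'): window [6,6] length 1
  Position 7 ('f'): window [6,7] length 2
  Position 8 ('a'): window [6,8] length 3
  Position 9 ('h'): window [6,9] length 4
  Position 10 ('d'): repeat (last at 6), move window start to 7
  Position 10 ('d'): window [7,10] length 4
  Position 11 ('e'): window [7,11] length 5 -- new best
Longest substring with no repeats: "fahde" with length 5

5


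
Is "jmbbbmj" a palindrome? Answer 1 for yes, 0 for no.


Input: jmbbbmj
Reversed: jmbbbmj
  Compare pos 0 ('j') with pos 6 ('j'): match
  Compare pos 1 ('m') with pos 5 ('m'): match
  Compare pos 2 ('b') with pos 4 ('b'): match
Result: palindrome

1


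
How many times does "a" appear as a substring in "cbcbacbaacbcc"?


Searching for "a" in "cbcbacbaacbcc"
Scanning each position:
  Position 0: "c" => no
  Position 1: "b" => no
  Position 2: "c" => no
  Position 3: "b" => no
  Position 4: "a" => MATCH
  Position 5: "c" => no
  Position 6: "b" => no
  Position 7: "a" => MATCH
  Position 8: "a" => MATCH
  Position 9: "c" => no
  Position 10: "b" => no
  Position 11: "c" => no
  Position 12: "c" => no
Total occurrences: 3

3


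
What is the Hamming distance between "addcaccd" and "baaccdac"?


Comparing "addcaccd" and "baaccdac" position by position:
  Position 0: 'a' vs 'b' => differ
  Position 1: 'd' vs 'a' => differ
  Position 2: 'd' vs 'a' => differ
  Position 3: 'c' vs 'c' => same
  Position 4: 'a' vs 'c' => differ
  Position 5: 'c' vs 'd' => differ
  Position 6: 'c' vs 'a' => differ
  Position 7: 'd' vs 'c' => differ
Total differences (Hamming distance): 7

7


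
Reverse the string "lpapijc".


Input: lpapijc
Reading characters right to left:
  Position 6: 'c'
  Position 5: 'j'
  Position 4: 'i'
  Position 3: 'p'
  Position 2: 'a'
  Position 1: 'p'
  Position 0: 'l'
Reversed: cjipapl

cjipapl


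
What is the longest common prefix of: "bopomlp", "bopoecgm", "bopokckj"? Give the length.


Words: bopomlp, bopoecgm, bopokckj
  Position 0: all 'b' => match
  Position 1: all 'o' => match
  Position 2: all 'p' => match
  Position 3: all 'o' => match
  Position 4: ('m', 'e', 'k') => mismatch, stop
LCP = "bopo" (length 4)

4


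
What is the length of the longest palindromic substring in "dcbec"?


Input: "dcbec"
Checking substrings for palindromes:
  No multi-char palindromic substrings found
Longest palindromic substring: "d" with length 1

1


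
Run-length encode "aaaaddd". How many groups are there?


Input: aaaaddd
Scanning for consecutive runs:
  Group 1: 'a' x 4 (positions 0-3)
  Group 2: 'd' x 3 (positions 4-6)
Total groups: 2

2


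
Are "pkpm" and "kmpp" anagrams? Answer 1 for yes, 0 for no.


Strings: "pkpm", "kmpp"
Sorted first:  kmpp
Sorted second: kmpp
Sorted forms match => anagrams

1


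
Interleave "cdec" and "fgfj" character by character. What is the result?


Interleaving "cdec" and "fgfj":
  Position 0: 'c' from first, 'f' from second => "cf"
  Position 1: 'd' from first, 'g' from second => "dg"
  Position 2: 'e' from first, 'f' from second => "ef"
  Position 3: 'c' from first, 'j' from second => "cj"
Result: cfdgefcj

cfdgefcj


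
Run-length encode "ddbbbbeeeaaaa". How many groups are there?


Input: ddbbbbeeeaaaa
Scanning for consecutive runs:
  Group 1: 'd' x 2 (positions 0-1)
  Group 2: 'b' x 4 (positions 2-5)
  Group 3: 'e' x 3 (positions 6-8)
  Group 4: 'a' x 4 (positions 9-12)
Total groups: 4

4


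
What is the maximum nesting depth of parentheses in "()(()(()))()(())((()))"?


Input: "()(()(()))()(())((()))"
Tracking depth:
  Position 0 '(': depth becomes 1
  Position 1 ')': depth becomes 0
  Position 2 '(': depth becomes 1
  Position 3 '(': depth becomes 2
  Position 4 ')': depth becomes 1
  Position 5 '(': depth becomes 2
  Position 6 '(': depth becomes 3
  Position 7 ')': depth becomes 2
  Position 8 ')': depth becomes 1
  Position 9 ')': depth becomes 0
  Position 10 '(': depth becomes 1
  Position 11 ')': depth becomes 0
  Position 12 '(': depth becomes 1
  Position 13 '(': depth becomes 2
  Position 14 ')': depth becomes 1
  Position 15 ')': depth becomes 0
  Position 16 '(': depth becomes 1
  Position 17 '(': depth becomes 2
  Position 18 '(': depth becomes 3
  Position 19 ')': depth becomes 2
  Position 20 ')': depth becomes 1
  Position 21 ')': depth becomes 0
Maximum depth reached: 3

3


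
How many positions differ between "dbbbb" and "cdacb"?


Comparing "dbbbb" and "cdacb" position by position:
  Position 0: 'd' vs 'c' => DIFFER
  Position 1: 'b' vs 'd' => DIFFER
  Position 2: 'b' vs 'a' => DIFFER
  Position 3: 'b' vs 'c' => DIFFER
  Position 4: 'b' vs 'b' => same
Positions that differ: 4

4


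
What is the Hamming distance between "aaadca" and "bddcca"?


Comparing "aaadca" and "bddcca" position by position:
  Position 0: 'a' vs 'b' => differ
  Position 1: 'a' vs 'd' => differ
  Position 2: 'a' vs 'd' => differ
  Position 3: 'd' vs 'c' => differ
  Position 4: 'c' vs 'c' => same
  Position 5: 'a' vs 'a' => same
Total differences (Hamming distance): 4

4


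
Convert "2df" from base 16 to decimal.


Input: "2df" in base 16
Positional expansion:
  Digit '2' (value 2) x 16^2 = 512
  Digit 'd' (value 13) x 16^1 = 208
  Digit 'f' (value 15) x 16^0 = 15
Sum = 735

735


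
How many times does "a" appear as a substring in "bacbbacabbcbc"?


Searching for "a" in "bacbbacabbcbc"
Scanning each position:
  Position 0: "b" => no
  Position 1: "a" => MATCH
  Position 2: "c" => no
  Position 3: "b" => no
  Position 4: "b" => no
  Position 5: "a" => MATCH
  Position 6: "c" => no
  Position 7: "a" => MATCH
  Position 8: "b" => no
  Position 9: "b" => no
  Position 10: "c" => no
  Position 11: "b" => no
  Position 12: "c" => no
Total occurrences: 3

3


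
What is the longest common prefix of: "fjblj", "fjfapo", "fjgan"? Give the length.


Words: fjblj, fjfapo, fjgan
  Position 0: all 'f' => match
  Position 1: all 'j' => match
  Position 2: ('b', 'f', 'g') => mismatch, stop
LCP = "fj" (length 2)

2


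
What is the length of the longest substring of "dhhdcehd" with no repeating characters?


Input: "dhhdcehd"
Sliding window (track last position of each char):
  Position 0 ('d'): window [0,0] length 1 -- new best
  Position 1 ('h'): window [0,1] length 2 -- new best
  Position 2 ('h'): repeat (last at 1), move window start to 2
  Position 2 ('h'): window [2,2] length 1
  Position 3 ('d'): window [2,3] length 2
  Position 4 ('c'): window [2,4] length 3 -- new best
  Position 5 ('e'): window [2,5] length 4 -- new best
  Position 6 ('h'): repeat (last at 2), move window start to 3
  Position 6 ('h'): window [3,6] length 4
  Position 7 ('d'): repeat (last at 3), move window start to 4
  Position 7 ('d'): window [4,7] length 4
Longest substring with no repeats: "hdce" with length 4

4


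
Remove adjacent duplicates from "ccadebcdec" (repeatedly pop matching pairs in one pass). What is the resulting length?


Input: ccadebcdec
Stack-based adjacent duplicate removal:
  Read 'c': push. Stack: c
  Read 'c': matches stack top 'c' => pop. Stack: (empty)
  Read 'a': push. Stack: a
  Read 'd': push. Stack: ad
  Read 'e': push. Stack: ade
  Read 'b': push. Stack: adeb
  Read 'c': push. Stack: adebc
  Read 'd': push. Stack: adebcd
  Read 'e': push. Stack: adebcde
  Read 'c': push. Stack: adebcdec
Final stack: "adebcdec" (length 8)

8


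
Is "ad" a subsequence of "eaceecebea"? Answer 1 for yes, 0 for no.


Check if "ad" is a subsequence of "eaceecebea"
Greedy scan:
  Position 0 ('e'): no match needed
  Position 1 ('a'): matches sub[0] = 'a'
  Position 2 ('c'): no match needed
  Position 3 ('e'): no match needed
  Position 4 ('e'): no match needed
  Position 5 ('c'): no match needed
  Position 6 ('e'): no match needed
  Position 7 ('b'): no match needed
  Position 8 ('e'): no match needed
  Position 9 ('a'): no match needed
Only matched 1/2 characters => not a subsequence

0


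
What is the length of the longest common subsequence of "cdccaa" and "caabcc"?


LCS of "cdccaa" and "caabcc"
DP table:
           c    a    a    b    c    c
      0    0    0    0    0    0    0
  c   0    1    1    1    1    1    1
  d   0    1    1    1    1    1    1
  c   0    1    1    1    1    2    2
  c   0    1    1    1    1    2    3
  a   0    1    2    2    2    2    3
  a   0    1    2    3    3    3    3
LCS length = dp[6][6] = 3

3


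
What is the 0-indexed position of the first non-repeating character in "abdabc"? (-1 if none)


Input: abdabc
Character frequencies:
  'a': 2
  'b': 2
  'c': 1
  'd': 1
Scanning left to right for freq == 1:
  Position 0 ('a'): freq=2, skip
  Position 1 ('b'): freq=2, skip
  Position 2 ('d'): unique! => answer = 2

2


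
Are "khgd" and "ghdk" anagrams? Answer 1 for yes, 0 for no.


Strings: "khgd", "ghdk"
Sorted first:  dghk
Sorted second: dghk
Sorted forms match => anagrams

1


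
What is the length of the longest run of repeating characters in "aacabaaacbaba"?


Input: "aacabaaacbaba"
Scanning for longest run:
  Position 1 ('a'): continues run of 'a', length=2
  Position 2 ('c'): new char, reset run to 1
  Position 3 ('a'): new char, reset run to 1
  Position 4 ('b'): new char, reset run to 1
  Position 5 ('a'): new char, reset run to 1
  Position 6 ('a'): continues run of 'a', length=2
  Position 7 ('a'): continues run of 'a', length=3
  Position 8 ('c'): new char, reset run to 1
  Position 9 ('b'): new char, reset run to 1
  Position 10 ('a'): new char, reset run to 1
  Position 11 ('b'): new char, reset run to 1
  Position 12 ('a'): new char, reset run to 1
Longest run: 'a' with length 3

3


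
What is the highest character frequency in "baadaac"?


Input: baadaac
Character counts:
  'a': 4
  'b': 1
  'c': 1
  'd': 1
Maximum frequency: 4

4


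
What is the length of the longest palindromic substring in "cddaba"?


Input: "cddaba"
Checking substrings for palindromes:
  [3:6] "aba" (len 3) => palindrome
  [1:3] "dd" (len 2) => palindrome
Longest palindromic substring: "aba" with length 3

3
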